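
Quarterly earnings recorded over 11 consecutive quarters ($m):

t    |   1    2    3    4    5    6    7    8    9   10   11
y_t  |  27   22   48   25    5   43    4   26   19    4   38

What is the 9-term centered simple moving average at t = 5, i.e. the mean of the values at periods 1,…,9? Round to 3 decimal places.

Sum of periods 1–9: 27 + 22 + 48 + 25 + 5 + 43 + 4 + 26 + 19 = 219
Divide by 9: 219 / 9 = 24.333

24.333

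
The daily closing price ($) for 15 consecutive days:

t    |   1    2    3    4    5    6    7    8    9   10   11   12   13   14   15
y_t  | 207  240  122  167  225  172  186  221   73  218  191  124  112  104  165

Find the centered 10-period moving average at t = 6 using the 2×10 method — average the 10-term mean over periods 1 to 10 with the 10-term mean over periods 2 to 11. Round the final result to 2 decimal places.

182.30

Sum over 1–10: 207 + 240 + 122 + 167 + 225 + 172 + 186 + 221 + 73 + 218 = 1831
Sum over 2–11: 240 + 122 + 167 + 225 + 172 + 186 + 221 + 73 + 218 + 191 = 1815
CMA at t=6 = (1831 + 1815) / (2·10) = 3646 / 20 = 182.30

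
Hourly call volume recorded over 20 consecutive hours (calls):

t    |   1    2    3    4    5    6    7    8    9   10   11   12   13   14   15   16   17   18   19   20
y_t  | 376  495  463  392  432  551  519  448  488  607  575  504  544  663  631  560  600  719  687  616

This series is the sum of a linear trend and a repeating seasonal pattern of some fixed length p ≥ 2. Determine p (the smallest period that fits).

4

First differences y_{t+1} − y_t: 119, -32, -71, 40, 119, -32, -71, 40, 119, -32, …
The difference pattern repeats every 4 terms and not for any smaller step, so p = 4.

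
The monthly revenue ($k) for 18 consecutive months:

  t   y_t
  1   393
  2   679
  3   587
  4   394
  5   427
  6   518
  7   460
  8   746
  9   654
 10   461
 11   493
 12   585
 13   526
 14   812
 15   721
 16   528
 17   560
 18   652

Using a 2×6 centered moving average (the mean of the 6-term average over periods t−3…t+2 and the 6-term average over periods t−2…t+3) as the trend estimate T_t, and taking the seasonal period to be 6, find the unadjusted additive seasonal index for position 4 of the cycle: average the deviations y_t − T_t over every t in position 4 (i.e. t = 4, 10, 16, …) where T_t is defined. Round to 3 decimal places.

-111.125

Season position 4 occurs at t = 4, 10 (where T_t is defined).
t=4: T_4 = 505.25000; y_4 − T_4 = 394 − 505.25000 = -111.25000
t=10: T_10 = 572.00000; y_10 − T_10 = 461 − 572.00000 = -111.00000
Mean deviation: (-111.25000 + -111.00000) / 2 = -111.125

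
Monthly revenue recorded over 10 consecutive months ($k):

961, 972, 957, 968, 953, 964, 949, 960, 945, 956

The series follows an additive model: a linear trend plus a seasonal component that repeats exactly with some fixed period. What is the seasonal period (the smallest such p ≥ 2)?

2

First differences y_{t+1} − y_t: 11, -15, 11, -15, 11, -15, …
The difference pattern repeats every 2 terms and not for any smaller step, so p = 2.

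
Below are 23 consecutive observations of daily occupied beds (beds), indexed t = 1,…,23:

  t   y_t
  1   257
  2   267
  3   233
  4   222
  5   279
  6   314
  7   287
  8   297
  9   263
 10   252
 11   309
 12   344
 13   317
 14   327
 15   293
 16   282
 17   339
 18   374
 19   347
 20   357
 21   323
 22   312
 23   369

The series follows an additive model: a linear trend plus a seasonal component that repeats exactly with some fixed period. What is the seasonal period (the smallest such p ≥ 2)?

First differences y_{t+1} − y_t: 10, -34, -11, 57, 35, -27, 10, -34, -11, 57, 35, -27, 10, -34, …
The difference pattern repeats every 6 terms and not for any smaller step, so p = 6.

6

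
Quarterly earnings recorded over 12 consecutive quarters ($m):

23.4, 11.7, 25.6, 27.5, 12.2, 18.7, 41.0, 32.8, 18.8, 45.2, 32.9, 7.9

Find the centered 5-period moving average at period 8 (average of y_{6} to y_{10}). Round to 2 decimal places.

Sum of periods 6–10: 18.7 + 41.0 + 32.8 + 18.8 + 45.2 = 156.5
Divide by 5: 156.5 / 5 = 31.30

31.30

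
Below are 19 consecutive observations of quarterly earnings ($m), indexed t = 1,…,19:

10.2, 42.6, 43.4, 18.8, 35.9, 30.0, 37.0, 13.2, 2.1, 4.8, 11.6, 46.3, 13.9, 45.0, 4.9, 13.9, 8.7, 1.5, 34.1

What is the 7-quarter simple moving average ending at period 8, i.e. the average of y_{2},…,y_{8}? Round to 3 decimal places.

31.557

Sum of periods 2–8: 42.6 + 43.4 + 18.8 + 35.9 + 30.0 + 37.0 + 13.2 = 220.9
Divide by 7: 220.9 / 7 = 31.557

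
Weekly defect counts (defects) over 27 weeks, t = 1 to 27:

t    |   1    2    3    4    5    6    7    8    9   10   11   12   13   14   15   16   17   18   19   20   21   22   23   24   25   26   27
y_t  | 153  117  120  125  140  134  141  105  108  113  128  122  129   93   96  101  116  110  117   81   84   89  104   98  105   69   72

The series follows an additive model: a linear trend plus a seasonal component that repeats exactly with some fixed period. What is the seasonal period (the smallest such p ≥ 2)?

First differences y_{t+1} − y_t: -36, 3, 5, 15, -6, 7, -36, 3, 5, 15, -6, 7, -36, 3, …
The difference pattern repeats every 6 terms and not for any smaller step, so p = 6.

6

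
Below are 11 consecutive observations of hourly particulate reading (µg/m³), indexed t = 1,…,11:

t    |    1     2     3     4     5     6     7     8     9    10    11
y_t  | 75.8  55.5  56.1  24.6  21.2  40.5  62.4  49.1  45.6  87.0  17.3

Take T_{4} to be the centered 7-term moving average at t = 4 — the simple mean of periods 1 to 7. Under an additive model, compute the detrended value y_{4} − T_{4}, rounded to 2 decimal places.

Trend T_4 = (75.8 + 55.5 + 56.1 + 24.6 + 21.2 + 40.5 + 62.4) / 7 = 336.1/7 = 48.0143
Detrended value: 24.6 − 48.0143 = -23.41

-23.41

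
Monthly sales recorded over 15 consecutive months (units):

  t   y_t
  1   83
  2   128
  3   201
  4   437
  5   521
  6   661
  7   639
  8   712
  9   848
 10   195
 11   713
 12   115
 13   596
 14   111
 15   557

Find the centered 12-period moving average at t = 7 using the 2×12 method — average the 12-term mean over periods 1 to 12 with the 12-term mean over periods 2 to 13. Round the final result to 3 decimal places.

459.125

Sum over 1–12: 83 + 128 + 201 + 437 + 521 + 661 + 639 + 712 + 848 + 195 + 713 + 115 = 5253
Sum over 2–13: 128 + 201 + 437 + 521 + 661 + 639 + 712 + 848 + 195 + 713 + 115 + 596 = 5766
CMA at t=7 = (5253 + 5766) / (2·12) = 11019 / 24 = 459.125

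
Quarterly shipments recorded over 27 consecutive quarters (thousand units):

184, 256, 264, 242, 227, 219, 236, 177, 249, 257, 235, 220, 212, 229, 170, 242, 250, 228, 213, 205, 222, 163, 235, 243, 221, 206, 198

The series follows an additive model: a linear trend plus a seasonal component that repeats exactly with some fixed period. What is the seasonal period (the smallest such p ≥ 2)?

First differences y_{t+1} − y_t: 72, 8, -22, -15, -8, 17, -59, 72, 8, -22, -15, -8, 17, -59, 72, 8, …
The difference pattern repeats every 7 terms and not for any smaller step, so p = 7.

7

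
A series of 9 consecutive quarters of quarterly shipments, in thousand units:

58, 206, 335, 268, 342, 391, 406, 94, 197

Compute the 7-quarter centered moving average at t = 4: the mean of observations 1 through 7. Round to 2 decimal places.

286.57

Sum of periods 1–7: 58 + 206 + 335 + 268 + 342 + 391 + 406 = 2006
Divide by 7: 2006 / 7 = 286.57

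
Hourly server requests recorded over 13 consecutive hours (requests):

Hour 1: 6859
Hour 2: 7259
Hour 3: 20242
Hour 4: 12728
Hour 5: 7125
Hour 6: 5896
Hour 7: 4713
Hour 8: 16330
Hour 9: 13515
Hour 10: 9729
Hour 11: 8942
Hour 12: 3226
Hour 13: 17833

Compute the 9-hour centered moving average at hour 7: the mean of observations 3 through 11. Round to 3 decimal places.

11024.444

Sum of periods 3–11: 20242 + 12728 + 7125 + 5896 + 4713 + 16330 + 13515 + 9729 + 8942 = 99220
Divide by 9: 99220 / 9 = 11024.444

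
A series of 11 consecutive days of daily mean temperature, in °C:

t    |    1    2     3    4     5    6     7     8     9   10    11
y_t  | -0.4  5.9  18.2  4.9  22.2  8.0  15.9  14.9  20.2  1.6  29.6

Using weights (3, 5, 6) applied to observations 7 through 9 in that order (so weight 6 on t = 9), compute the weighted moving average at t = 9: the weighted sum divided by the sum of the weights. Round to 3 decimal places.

17.386

Weighted sum: 3·15.9 + 5·14.9 + 6·20.2 = 47.7 + 74.5 + 121.2 = 243.4
Weight total: 3 + 5 + 6 = 14
WMA = 243.4 / 14 = 17.386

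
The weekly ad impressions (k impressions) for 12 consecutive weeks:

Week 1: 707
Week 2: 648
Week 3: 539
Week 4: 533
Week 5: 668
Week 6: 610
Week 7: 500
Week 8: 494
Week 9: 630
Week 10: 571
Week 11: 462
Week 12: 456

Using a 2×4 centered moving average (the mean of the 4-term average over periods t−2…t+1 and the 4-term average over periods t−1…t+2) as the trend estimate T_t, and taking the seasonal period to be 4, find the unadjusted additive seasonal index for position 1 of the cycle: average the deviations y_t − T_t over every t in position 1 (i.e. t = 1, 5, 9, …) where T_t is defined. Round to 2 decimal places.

Season position 1 occurs at t = 5, 9 (where T_t is defined).
t=5: T_5 = 582.6250; y_5 − T_5 = 668 − 582.6250 = 85.3750
t=9: T_9 = 544.0000; y_9 − T_9 = 630 − 544.0000 = 86.0000
Mean deviation: (85.3750 + 86.0000) / 2 = 85.69

85.69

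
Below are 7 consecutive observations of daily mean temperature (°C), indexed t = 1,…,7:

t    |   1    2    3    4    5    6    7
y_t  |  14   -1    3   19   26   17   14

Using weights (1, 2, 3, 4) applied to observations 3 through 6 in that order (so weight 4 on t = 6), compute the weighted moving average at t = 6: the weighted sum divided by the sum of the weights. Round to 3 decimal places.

18.700

Weighted sum: 1·3 + 2·19 + 3·26 + 4·17 = 3 + 38 + 78 + 68 = 187
Weight total: 1 + 2 + 3 + 4 = 10
WMA = 187 / 10 = 18.700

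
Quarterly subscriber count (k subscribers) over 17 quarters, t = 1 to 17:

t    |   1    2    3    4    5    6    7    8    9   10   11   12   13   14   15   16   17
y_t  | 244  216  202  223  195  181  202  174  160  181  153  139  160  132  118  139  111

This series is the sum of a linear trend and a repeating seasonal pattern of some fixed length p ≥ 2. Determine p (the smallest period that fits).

3

First differences y_{t+1} − y_t: -28, -14, 21, -28, -14, 21, -28, -14, …
The difference pattern repeats every 3 terms and not for any smaller step, so p = 3.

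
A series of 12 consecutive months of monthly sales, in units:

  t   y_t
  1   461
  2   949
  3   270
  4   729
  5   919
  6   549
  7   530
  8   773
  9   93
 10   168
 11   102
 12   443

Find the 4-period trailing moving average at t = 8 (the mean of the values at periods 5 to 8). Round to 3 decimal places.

692.750

Sum of periods 5–8: 919 + 549 + 530 + 773 = 2771
Divide by 4: 2771 / 4 = 692.750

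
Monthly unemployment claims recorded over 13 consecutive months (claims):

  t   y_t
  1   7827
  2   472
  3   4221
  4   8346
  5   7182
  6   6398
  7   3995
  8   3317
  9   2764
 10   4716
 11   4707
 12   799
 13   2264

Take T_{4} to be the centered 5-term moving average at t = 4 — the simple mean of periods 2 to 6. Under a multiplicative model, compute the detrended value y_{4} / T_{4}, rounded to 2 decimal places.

Trend T_4 = (472 + 4221 + 8346 + 7182 + 6398) / 5 = 26619/5 = 5323.8000
Ratio to trend: 8346 / 5323.8000 = 1.57

1.57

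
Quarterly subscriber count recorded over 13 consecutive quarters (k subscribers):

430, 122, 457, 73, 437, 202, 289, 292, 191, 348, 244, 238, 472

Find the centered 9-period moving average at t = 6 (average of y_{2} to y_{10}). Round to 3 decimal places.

267.889

Sum of periods 2–10: 122 + 457 + 73 + 437 + 202 + 289 + 292 + 191 + 348 = 2411
Divide by 9: 2411 / 9 = 267.889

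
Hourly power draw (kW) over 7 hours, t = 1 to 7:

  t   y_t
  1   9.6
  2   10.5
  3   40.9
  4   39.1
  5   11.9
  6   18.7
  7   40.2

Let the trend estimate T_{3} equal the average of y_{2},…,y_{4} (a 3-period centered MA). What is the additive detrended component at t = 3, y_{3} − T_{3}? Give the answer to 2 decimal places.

10.73

Trend T_3 = (10.5 + 40.9 + 39.1) / 3 = 90.5/3 = 30.1667
Detrended value: 40.9 − 30.1667 = 10.73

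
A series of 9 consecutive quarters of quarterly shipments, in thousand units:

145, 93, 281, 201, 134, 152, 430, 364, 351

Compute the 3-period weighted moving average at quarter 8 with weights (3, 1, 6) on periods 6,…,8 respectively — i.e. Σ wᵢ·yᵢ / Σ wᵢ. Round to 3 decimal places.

307.000

Weighted sum: 3·152 + 1·430 + 6·364 = 456 + 430 + 2184 = 3070
Weight total: 3 + 1 + 6 = 10
WMA = 3070 / 10 = 307.000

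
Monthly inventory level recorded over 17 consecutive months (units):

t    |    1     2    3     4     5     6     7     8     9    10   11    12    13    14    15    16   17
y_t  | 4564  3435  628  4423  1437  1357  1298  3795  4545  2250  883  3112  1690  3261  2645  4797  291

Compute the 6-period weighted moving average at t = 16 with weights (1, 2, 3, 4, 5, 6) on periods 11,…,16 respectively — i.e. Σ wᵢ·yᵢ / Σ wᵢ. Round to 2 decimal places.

Weighted sum: 1·883 + 2·3112 + 3·1690 + 4·3261 + 5·2645 + 6·4797 = 883 + 6224 + 5070 + 13044 + 13225 + 28782 = 67228
Weight total: 1 + 2 + 3 + 4 + 5 + 6 = 21
WMA = 67228 / 21 = 3201.33

3201.33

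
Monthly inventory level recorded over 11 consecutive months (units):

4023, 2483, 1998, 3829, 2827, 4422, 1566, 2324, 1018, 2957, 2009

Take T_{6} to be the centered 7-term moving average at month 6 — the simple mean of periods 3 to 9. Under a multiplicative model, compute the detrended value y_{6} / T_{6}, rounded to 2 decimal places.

Trend T_6 = (1998 + 3829 + 2827 + 4422 + 1566 + 2324 + 1018) / 7 = 17984/7 = 2569.1429
Ratio to trend: 4422 / 2569.1429 = 1.72

1.72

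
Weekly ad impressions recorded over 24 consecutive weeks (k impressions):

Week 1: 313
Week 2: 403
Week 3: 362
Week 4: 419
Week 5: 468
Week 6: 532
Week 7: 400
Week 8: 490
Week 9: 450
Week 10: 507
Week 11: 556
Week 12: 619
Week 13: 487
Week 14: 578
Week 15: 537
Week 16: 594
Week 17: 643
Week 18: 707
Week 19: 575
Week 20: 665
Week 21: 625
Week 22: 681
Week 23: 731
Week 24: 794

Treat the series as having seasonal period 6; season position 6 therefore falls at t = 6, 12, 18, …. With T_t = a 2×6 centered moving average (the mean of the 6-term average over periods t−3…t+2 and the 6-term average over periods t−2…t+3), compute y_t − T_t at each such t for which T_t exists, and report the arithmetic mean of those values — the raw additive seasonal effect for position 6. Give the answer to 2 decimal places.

Season position 6 occurs at t = 6, 12, 18 (where T_t is defined).
t=6: T_6 = 452.5000; y_6 − T_6 = 532 − 452.5000 = 79.5000
t=12: T_12 = 540.0833; y_12 − T_12 = 619 − 540.0833 = 78.9167
t=18: T_18 = 627.5000; y_18 − T_18 = 707 − 627.5000 = 79.5000
Mean deviation: (79.5000 + 78.9167 + 79.5000) / 3 = 79.31

79.31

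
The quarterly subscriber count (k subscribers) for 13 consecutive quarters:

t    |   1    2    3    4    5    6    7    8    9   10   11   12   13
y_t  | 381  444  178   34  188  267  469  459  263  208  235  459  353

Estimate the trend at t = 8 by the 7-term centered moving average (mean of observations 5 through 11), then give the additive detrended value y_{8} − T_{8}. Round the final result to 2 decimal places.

160.57

Trend T_8 = (188 + 267 + 469 + 459 + 263 + 208 + 235) / 7 = 2089/7 = 298.4286
Detrended value: 459 − 298.4286 = 160.57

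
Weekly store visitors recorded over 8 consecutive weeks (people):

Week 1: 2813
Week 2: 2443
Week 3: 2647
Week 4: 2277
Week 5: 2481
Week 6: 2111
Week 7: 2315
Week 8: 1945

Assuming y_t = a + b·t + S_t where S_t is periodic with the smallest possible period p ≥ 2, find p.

First differences y_{t+1} − y_t: -370, 204, -370, 204, -370, 204, …
The difference pattern repeats every 2 terms and not for any smaller step, so p = 2.

2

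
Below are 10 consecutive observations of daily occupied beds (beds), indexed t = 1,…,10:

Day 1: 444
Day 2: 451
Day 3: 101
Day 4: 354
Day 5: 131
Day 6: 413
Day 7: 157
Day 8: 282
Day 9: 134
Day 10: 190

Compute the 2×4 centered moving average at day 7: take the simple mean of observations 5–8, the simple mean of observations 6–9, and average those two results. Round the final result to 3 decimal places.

246.125

Sum over 5–8: 131 + 413 + 157 + 282 = 983
Sum over 6–9: 413 + 157 + 282 + 134 = 986
CMA at t=7 = (983 + 986) / (2·4) = 1969 / 8 = 246.125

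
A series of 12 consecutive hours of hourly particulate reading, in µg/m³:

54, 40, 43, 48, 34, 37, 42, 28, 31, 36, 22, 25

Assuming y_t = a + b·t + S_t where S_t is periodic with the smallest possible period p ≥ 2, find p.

3

First differences y_{t+1} − y_t: -14, 3, 5, -14, 3, 5, -14, 3, …
The difference pattern repeats every 3 terms and not for any smaller step, so p = 3.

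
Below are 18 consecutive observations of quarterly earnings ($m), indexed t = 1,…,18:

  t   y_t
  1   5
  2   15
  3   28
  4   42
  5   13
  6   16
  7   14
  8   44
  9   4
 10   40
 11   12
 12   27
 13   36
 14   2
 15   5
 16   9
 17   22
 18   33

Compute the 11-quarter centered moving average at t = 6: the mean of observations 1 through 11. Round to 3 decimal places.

21.182

Sum of periods 1–11: 5 + 15 + 28 + 42 + 13 + 16 + 14 + 44 + 4 + 40 + 12 = 233
Divide by 11: 233 / 11 = 21.182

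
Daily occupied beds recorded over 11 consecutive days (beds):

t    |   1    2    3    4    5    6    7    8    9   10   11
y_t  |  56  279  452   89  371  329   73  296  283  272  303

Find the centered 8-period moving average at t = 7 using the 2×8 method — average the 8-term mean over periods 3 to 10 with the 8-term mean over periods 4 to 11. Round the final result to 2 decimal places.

Sum over 3–10: 452 + 89 + 371 + 329 + 73 + 296 + 283 + 272 = 2165
Sum over 4–11: 89 + 371 + 329 + 73 + 296 + 283 + 272 + 303 = 2016
CMA at t=7 = (2165 + 2016) / (2·8) = 4181 / 16 = 261.31

261.31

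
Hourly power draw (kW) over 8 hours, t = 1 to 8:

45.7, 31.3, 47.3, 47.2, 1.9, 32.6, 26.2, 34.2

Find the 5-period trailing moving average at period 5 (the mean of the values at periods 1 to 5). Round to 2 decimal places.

34.68

Sum of periods 1–5: 45.7 + 31.3 + 47.3 + 47.2 + 1.9 = 173.4
Divide by 5: 173.4 / 5 = 34.68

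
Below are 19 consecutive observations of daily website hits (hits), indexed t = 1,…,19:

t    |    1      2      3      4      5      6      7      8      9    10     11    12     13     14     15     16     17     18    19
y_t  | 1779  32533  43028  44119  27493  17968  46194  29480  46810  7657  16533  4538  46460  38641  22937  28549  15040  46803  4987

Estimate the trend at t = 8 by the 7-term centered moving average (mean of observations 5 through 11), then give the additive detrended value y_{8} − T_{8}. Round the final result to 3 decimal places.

Trend T_8 = (27493 + 17968 + 46194 + 29480 + 46810 + 7657 + 16533) / 7 = 192135/7 = 27447.85714
Detrended value: 29480 − 27447.85714 = 2032.143

2032.143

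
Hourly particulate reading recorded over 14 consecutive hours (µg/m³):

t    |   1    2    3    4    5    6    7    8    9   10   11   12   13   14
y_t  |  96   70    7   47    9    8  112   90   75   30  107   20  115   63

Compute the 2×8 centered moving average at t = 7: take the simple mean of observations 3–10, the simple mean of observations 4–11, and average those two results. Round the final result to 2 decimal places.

Sum over 3–10: 7 + 47 + 9 + 8 + 112 + 90 + 75 + 30 = 378
Sum over 4–11: 47 + 9 + 8 + 112 + 90 + 75 + 30 + 107 = 478
CMA at t=7 = (378 + 478) / (2·8) = 856 / 16 = 53.50

53.50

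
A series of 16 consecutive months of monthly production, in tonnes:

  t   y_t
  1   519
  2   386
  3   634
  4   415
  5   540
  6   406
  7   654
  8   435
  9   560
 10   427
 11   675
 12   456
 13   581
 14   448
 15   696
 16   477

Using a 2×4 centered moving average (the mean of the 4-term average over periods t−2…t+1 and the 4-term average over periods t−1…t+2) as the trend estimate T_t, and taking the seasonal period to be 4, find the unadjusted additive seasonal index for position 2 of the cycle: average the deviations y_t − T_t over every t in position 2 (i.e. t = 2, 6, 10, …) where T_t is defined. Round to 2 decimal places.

-100.00

Season position 2 occurs at t = 6, 10, 14 (where T_t is defined).
t=6: T_6 = 506.2500; y_6 − T_6 = 406 − 506.2500 = -100.2500
t=10: T_10 = 526.8750; y_10 − T_10 = 427 − 526.8750 = -99.8750
t=14: T_14 = 547.8750; y_14 − T_14 = 448 − 547.8750 = -99.8750
Mean deviation: (-100.2500 + -99.8750 + -99.8750) / 3 = -100.00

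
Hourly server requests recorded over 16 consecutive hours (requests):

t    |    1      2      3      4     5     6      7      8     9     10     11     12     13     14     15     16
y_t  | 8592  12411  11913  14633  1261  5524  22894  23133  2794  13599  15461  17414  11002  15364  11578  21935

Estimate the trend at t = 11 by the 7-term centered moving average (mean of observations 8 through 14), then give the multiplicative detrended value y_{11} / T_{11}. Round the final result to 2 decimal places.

1.10

Trend T_11 = (23133 + 2794 + 13599 + 15461 + 17414 + 11002 + 15364) / 7 = 98767/7 = 14109.5714
Ratio to trend: 15461 / 14109.5714 = 1.10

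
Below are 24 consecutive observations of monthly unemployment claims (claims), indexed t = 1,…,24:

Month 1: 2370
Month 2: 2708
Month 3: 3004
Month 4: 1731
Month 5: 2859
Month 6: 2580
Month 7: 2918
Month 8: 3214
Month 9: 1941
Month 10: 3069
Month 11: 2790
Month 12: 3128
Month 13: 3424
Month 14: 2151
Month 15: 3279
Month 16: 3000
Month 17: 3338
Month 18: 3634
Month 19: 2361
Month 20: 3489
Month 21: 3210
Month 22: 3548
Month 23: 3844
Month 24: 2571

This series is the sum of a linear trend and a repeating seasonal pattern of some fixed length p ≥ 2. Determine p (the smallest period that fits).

First differences y_{t+1} − y_t: 338, 296, -1273, 1128, -279, 338, 296, -1273, 1128, -279, 338, 296, …
The difference pattern repeats every 5 terms and not for any smaller step, so p = 5.

5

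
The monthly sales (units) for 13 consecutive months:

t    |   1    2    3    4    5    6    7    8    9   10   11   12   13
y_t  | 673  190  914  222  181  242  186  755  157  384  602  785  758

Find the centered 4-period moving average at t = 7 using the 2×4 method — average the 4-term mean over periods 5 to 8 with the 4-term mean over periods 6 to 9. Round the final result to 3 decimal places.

Sum over 5–8: 181 + 242 + 186 + 755 = 1364
Sum over 6–9: 242 + 186 + 755 + 157 = 1340
CMA at t=7 = (1364 + 1340) / (2·4) = 2704 / 8 = 338.000

338.000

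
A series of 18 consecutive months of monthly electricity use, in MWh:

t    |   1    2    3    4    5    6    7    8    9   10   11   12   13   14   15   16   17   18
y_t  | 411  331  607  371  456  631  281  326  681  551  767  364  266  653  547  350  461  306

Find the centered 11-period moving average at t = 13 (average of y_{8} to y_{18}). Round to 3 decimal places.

479.273

Sum of periods 8–18: 326 + 681 + 551 + 767 + 364 + 266 + 653 + 547 + 350 + 461 + 306 = 5272
Divide by 11: 5272 / 11 = 479.273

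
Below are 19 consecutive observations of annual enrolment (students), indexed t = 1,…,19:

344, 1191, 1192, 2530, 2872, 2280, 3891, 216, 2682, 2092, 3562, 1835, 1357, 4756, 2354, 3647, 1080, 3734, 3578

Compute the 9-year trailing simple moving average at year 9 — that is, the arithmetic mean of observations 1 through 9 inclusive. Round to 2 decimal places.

1910.89

Sum of periods 1–9: 344 + 1191 + 1192 + 2530 + 2872 + 2280 + 3891 + 216 + 2682 = 17198
Divide by 9: 17198 / 9 = 1910.89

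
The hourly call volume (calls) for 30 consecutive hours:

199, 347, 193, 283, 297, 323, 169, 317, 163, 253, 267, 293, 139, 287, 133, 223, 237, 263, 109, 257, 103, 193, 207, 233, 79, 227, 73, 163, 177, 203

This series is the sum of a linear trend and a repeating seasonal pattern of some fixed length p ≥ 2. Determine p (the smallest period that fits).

First differences y_{t+1} − y_t: 148, -154, 90, 14, 26, -154, 148, -154, 90, 14, 26, -154, 148, -154, …
The difference pattern repeats every 6 terms and not for any smaller step, so p = 6.

6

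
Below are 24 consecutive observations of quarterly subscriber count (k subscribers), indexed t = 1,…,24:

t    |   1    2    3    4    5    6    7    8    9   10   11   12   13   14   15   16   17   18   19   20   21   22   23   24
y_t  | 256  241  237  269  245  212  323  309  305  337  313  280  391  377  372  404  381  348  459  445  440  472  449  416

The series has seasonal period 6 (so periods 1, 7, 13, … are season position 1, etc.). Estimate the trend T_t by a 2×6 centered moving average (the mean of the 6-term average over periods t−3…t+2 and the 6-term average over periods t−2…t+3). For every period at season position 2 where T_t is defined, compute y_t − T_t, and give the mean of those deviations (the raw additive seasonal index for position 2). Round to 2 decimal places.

Season position 2 occurs at t = 8, 14, 20 (where T_t is defined).
t=8: T_8 = 294.1667; y_8 − T_8 = 309 − 294.1667 = 14.8333
t=14: T_14 = 361.8333; y_14 − T_14 = 377 − 361.8333 = 15.1667
t=20: T_20 = 429.8333; y_20 − T_20 = 445 − 429.8333 = 15.1667
Mean deviation: (14.8333 + 15.1667 + 15.1667) / 3 = 15.06

15.06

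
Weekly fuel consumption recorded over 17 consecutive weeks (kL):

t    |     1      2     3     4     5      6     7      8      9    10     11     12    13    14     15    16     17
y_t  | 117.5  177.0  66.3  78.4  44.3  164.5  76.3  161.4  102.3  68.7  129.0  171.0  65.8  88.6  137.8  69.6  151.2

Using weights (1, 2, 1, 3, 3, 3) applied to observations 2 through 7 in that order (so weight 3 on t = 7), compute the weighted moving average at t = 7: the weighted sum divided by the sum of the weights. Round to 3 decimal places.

95.638

Weighted sum: 1·177.0 + 2·66.3 + 1·78.4 + 3·44.3 + 3·164.5 + 3·76.3 = 177.0 + 132.6 + 78.4 + 132.9 + 493.5 + 228.9 = 1243.3
Weight total: 1 + 2 + 1 + 3 + 3 + 3 = 13
WMA = 1243.3 / 13 = 95.638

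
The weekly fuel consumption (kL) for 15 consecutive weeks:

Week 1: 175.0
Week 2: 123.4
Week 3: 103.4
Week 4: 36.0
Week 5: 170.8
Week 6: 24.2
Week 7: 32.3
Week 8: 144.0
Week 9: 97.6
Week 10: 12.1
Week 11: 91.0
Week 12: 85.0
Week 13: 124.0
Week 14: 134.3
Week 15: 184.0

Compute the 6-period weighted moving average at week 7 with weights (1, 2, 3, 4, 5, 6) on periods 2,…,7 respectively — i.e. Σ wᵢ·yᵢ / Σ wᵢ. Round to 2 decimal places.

Weighted sum: 1·123.4 + 2·103.4 + 3·36.0 + 4·170.8 + 5·24.2 + 6·32.3 = 123.4 + 206.8 + 108.0 + 683.2 + 121.0 + 193.8 = 1436.2
Weight total: 1 + 2 + 3 + 4 + 5 + 6 = 21
WMA = 1436.2 / 21 = 68.39

68.39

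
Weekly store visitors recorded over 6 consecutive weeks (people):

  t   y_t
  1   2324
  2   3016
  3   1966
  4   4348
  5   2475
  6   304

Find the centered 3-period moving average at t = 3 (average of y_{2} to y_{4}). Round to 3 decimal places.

3110.000

Sum of periods 2–4: 3016 + 1966 + 4348 = 9330
Divide by 3: 9330 / 3 = 3110.000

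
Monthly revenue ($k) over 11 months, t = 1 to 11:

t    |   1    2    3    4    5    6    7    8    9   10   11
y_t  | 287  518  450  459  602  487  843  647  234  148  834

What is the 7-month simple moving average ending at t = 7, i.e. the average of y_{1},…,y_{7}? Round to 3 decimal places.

520.857

Sum of periods 1–7: 287 + 518 + 450 + 459 + 602 + 487 + 843 = 3646
Divide by 7: 3646 / 7 = 520.857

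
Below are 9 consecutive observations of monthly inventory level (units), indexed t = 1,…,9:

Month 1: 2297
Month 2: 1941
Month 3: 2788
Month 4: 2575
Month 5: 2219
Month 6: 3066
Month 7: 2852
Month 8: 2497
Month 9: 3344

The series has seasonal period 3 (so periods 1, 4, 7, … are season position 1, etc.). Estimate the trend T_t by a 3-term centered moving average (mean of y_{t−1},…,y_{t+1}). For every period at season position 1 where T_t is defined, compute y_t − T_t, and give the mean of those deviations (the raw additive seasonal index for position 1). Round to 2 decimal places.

47.33

Season position 1 occurs at t = 4, 7 (where T_t is defined).
t=4: T_4 = 2527.3333; y_4 − T_4 = 2575 − 2527.3333 = 47.6667
t=7: T_7 = 2805.0000; y_7 − T_7 = 2852 − 2805.0000 = 47.0000
Mean deviation: (47.6667 + 47.0000) / 2 = 47.33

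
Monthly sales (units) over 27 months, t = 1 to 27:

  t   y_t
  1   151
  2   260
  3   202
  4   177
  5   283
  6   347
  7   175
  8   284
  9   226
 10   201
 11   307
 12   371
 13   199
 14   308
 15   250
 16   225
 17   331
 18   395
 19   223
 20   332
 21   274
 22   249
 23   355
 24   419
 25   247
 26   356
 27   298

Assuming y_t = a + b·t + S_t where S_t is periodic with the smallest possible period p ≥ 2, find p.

First differences y_{t+1} − y_t: 109, -58, -25, 106, 64, -172, 109, -58, -25, 106, 64, -172, 109, -58, …
The difference pattern repeats every 6 terms and not for any smaller step, so p = 6.

6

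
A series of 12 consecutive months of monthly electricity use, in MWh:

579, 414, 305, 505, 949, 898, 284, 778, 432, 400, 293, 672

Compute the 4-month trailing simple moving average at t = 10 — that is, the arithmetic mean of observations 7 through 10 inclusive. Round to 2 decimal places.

Sum of periods 7–10: 284 + 778 + 432 + 400 = 1894
Divide by 4: 1894 / 4 = 473.50

473.50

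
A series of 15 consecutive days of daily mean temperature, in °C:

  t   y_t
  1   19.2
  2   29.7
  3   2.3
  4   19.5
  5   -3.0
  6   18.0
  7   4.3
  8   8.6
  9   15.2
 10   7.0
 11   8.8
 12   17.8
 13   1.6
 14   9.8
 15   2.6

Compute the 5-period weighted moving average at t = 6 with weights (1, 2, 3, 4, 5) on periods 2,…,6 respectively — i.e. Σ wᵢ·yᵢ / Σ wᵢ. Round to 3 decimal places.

Weighted sum: 1·29.7 + 2·2.3 + 3·19.5 + 4·-3.0 + 5·18.0 = 29.7 + 4.6 + 58.5 + -12.0 + 90.0 = 170.8
Weight total: 1 + 2 + 3 + 4 + 5 = 15
WMA = 170.8 / 15 = 11.387

11.387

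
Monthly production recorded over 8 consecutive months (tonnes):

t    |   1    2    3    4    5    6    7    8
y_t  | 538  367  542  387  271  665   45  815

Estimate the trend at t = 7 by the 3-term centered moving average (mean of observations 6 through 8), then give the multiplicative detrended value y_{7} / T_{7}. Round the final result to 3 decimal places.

Trend T_7 = (665 + 45 + 815) / 3 = 1525/3 = 508.33333
Ratio to trend: 45 / 508.33333 = 0.089

0.089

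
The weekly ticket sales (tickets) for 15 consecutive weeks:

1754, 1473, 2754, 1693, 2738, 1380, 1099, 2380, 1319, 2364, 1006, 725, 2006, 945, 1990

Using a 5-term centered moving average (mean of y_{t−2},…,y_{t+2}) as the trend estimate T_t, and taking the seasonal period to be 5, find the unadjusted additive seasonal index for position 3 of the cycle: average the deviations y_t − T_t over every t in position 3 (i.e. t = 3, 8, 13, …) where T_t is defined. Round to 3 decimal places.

671.600

Season position 3 occurs at t = 3, 8, 13 (where T_t is defined).
t=3: T_3 = 2082.40000; y_3 − T_3 = 2754 − 2082.40000 = 671.60000
t=8: T_8 = 1708.40000; y_8 − T_8 = 2380 − 1708.40000 = 671.60000
t=13: T_13 = 1334.40000; y_13 − T_13 = 2006 − 1334.40000 = 671.60000
Mean deviation: (671.60000 + 671.60000 + 671.60000) / 3 = 671.600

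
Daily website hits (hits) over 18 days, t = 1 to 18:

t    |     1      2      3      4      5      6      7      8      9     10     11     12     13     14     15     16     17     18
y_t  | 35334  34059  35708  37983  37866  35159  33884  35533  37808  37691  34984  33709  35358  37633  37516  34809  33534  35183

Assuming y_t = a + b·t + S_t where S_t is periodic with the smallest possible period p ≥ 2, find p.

First differences y_{t+1} − y_t: -1275, 1649, 2275, -117, -2707, -1275, 1649, 2275, -117, -2707, -1275, 1649, …
The difference pattern repeats every 5 terms and not for any smaller step, so p = 5.

5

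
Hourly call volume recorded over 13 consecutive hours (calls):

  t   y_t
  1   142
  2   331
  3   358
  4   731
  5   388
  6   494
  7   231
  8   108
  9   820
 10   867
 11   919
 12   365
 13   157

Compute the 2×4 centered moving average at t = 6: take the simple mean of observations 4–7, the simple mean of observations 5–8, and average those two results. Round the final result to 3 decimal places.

Sum over 4–7: 731 + 388 + 494 + 231 = 1844
Sum over 5–8: 388 + 494 + 231 + 108 = 1221
CMA at t=6 = (1844 + 1221) / (2·4) = 3065 / 8 = 383.125

383.125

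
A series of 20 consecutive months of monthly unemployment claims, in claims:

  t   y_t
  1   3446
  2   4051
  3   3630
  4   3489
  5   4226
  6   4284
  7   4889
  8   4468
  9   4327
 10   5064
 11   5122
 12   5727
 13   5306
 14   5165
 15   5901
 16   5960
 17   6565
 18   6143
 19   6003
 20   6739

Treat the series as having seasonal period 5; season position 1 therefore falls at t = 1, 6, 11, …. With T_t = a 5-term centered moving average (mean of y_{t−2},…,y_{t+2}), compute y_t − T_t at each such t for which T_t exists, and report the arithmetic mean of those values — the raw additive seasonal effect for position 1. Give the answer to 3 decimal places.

12.933

Season position 1 occurs at t = 6, 11, 16 (where T_t is defined).
t=6: T_6 = 4271.20000; y_6 − T_6 = 4284 − 4271.20000 = 12.80000
t=11: T_11 = 5109.20000; y_11 − T_11 = 5122 − 5109.20000 = 12.80000
t=16: T_16 = 5946.80000; y_16 − T_16 = 5960 − 5946.80000 = 13.20000
Mean deviation: (12.80000 + 12.80000 + 13.20000) / 3 = 12.933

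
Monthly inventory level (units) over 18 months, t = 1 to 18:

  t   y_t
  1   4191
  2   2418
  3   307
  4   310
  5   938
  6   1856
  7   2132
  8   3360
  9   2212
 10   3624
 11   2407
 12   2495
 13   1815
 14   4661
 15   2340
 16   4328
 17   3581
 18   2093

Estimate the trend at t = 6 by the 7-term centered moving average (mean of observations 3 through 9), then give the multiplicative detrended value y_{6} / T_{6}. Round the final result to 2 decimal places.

Trend T_6 = (307 + 310 + 938 + 1856 + 2132 + 3360 + 2212) / 7 = 11115/7 = 1587.8571
Ratio to trend: 1856 / 1587.8571 = 1.17

1.17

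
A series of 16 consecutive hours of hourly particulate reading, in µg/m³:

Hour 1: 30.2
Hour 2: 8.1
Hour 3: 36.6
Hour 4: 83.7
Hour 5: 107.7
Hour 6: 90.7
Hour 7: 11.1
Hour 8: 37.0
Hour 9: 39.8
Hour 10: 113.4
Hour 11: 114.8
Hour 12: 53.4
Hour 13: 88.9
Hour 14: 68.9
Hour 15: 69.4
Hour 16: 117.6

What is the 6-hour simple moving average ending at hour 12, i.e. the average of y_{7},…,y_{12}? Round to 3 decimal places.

61.583

Sum of periods 7–12: 11.1 + 37.0 + 39.8 + 113.4 + 114.8 + 53.4 = 369.5
Divide by 6: 369.5 / 6 = 61.583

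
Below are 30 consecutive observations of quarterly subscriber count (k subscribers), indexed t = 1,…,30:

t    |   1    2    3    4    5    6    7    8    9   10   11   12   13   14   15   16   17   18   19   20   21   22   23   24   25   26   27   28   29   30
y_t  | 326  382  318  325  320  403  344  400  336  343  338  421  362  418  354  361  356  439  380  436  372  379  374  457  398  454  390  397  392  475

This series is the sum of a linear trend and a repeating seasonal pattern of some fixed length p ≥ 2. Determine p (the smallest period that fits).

6

First differences y_{t+1} − y_t: 56, -64, 7, -5, 83, -59, 56, -64, 7, -5, 83, -59, 56, -64, …
The difference pattern repeats every 6 terms and not for any smaller step, so p = 6.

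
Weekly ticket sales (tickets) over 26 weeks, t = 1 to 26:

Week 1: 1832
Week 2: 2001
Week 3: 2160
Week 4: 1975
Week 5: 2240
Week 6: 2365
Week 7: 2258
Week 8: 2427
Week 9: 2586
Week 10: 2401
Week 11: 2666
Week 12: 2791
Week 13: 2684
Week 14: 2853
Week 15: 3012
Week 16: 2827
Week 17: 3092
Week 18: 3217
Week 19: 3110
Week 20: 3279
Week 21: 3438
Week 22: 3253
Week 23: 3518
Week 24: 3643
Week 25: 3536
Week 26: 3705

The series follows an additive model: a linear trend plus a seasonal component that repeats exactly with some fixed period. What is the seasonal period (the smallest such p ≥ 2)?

First differences y_{t+1} − y_t: 169, 159, -185, 265, 125, -107, 169, 159, -185, 265, 125, -107, 169, 159, …
The difference pattern repeats every 6 terms and not for any smaller step, so p = 6.

6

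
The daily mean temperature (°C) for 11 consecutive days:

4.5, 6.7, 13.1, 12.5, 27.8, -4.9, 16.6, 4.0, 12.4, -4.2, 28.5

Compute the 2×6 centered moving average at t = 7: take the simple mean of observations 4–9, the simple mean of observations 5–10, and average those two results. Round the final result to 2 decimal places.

Sum over 4–9: 12.5 + 27.8 + (-4.9) + 16.6 + 4.0 + 12.4 = 68.4
Sum over 5–10: 27.8 + (-4.9) + 16.6 + 4.0 + 12.4 + (-4.2) = 51.7
CMA at t=7 = (68.4 + 51.7) / (2·6) = 120.1 / 12 = 10.01

10.01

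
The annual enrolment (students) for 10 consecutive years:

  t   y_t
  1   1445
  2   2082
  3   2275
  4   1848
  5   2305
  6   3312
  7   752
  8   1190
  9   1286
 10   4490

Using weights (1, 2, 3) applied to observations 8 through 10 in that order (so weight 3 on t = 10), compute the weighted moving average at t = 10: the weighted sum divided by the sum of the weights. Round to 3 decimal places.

2872.000

Weighted sum: 1·1190 + 2·1286 + 3·4490 = 1190 + 2572 + 13470 = 17232
Weight total: 1 + 2 + 3 = 6
WMA = 17232 / 6 = 2872.000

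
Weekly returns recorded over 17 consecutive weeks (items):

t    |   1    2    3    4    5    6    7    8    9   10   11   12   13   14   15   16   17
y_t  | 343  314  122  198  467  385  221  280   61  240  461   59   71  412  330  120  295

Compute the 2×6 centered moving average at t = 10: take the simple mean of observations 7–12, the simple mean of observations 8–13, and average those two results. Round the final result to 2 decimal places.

207.83

Sum over 7–12: 221 + 280 + 61 + 240 + 461 + 59 = 1322
Sum over 8–13: 280 + 61 + 240 + 461 + 59 + 71 = 1172
CMA at t=10 = (1322 + 1172) / (2·6) = 2494 / 12 = 207.83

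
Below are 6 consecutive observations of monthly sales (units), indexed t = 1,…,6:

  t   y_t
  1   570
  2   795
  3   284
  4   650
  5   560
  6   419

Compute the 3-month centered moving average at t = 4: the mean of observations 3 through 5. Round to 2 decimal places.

Sum of periods 3–5: 284 + 650 + 560 = 1494
Divide by 3: 1494 / 3 = 498.00

498.00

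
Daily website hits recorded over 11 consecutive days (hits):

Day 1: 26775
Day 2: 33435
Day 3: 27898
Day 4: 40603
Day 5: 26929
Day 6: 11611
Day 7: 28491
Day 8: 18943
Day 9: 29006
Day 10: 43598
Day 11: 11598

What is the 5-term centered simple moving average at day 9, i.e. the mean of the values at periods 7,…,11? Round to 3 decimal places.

Sum of periods 7–11: 28491 + 18943 + 29006 + 43598 + 11598 = 131636
Divide by 5: 131636 / 5 = 26327.200

26327.200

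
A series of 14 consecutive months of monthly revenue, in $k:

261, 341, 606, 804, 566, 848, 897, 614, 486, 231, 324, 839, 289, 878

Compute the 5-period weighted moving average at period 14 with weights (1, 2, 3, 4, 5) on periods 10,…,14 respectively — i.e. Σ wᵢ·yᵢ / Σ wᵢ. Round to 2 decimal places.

Weighted sum: 1·231 + 2·324 + 3·839 + 4·289 + 5·878 = 231 + 648 + 2517 + 1156 + 4390 = 8942
Weight total: 1 + 2 + 3 + 4 + 5 = 15
WMA = 8942 / 15 = 596.13

596.13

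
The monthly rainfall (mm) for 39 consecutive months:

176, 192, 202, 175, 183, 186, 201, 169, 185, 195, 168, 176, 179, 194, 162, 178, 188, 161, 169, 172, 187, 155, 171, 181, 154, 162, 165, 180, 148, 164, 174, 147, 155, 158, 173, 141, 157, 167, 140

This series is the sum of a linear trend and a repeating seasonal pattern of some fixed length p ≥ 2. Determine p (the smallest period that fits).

First differences y_{t+1} − y_t: 16, 10, -27, 8, 3, 15, -32, 16, 10, -27, 8, 3, 15, -32, 16, 10, …
The difference pattern repeats every 7 terms and not for any smaller step, so p = 7.

7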